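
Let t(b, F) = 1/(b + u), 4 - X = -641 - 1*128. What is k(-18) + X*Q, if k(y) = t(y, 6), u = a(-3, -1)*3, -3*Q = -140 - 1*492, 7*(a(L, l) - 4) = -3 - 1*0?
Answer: 8305105/51 ≈ 1.6285e+5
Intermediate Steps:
a(L, l) = 25/7 (a(L, l) = 4 + (-3 - 1*0)/7 = 4 + (-3 + 0)/7 = 4 + (⅐)*(-3) = 4 - 3/7 = 25/7)
Q = 632/3 (Q = -(-140 - 1*492)/3 = -(-140 - 492)/3 = -⅓*(-632) = 632/3 ≈ 210.67)
X = 773 (X = 4 - (-641 - 1*128) = 4 - (-641 - 128) = 4 - 1*(-769) = 4 + 769 = 773)
u = 75/7 (u = (25/7)*3 = 75/7 ≈ 10.714)
t(b, F) = 1/(75/7 + b) (t(b, F) = 1/(b + 75/7) = 1/(75/7 + b))
k(y) = 7/(75 + 7*y)
k(-18) + X*Q = 7/(75 + 7*(-18)) + 773*(632/3) = 7/(75 - 126) + 488536/3 = 7/(-51) + 488536/3 = 7*(-1/51) + 488536/3 = -7/51 + 488536/3 = 8305105/51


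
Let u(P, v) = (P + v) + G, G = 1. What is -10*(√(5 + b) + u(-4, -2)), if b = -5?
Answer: 50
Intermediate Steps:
u(P, v) = 1 + P + v (u(P, v) = (P + v) + 1 = 1 + P + v)
-10*(√(5 + b) + u(-4, -2)) = -10*(√(5 - 5) + (1 - 4 - 2)) = -10*(√0 - 5) = -10*(0 - 5) = -10*(-5) = 50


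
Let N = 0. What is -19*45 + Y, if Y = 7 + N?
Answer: -848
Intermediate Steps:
Y = 7 (Y = 7 + 0 = 7)
-19*45 + Y = -19*45 + 7 = -855 + 7 = -848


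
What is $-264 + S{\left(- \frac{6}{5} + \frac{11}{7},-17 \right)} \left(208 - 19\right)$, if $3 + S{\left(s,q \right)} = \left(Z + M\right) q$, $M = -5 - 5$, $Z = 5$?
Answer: $15234$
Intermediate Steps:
$M = -10$
$S{\left(s,q \right)} = -3 - 5 q$ ($S{\left(s,q \right)} = -3 + \left(5 - 10\right) q = -3 - 5 q$)
$-264 + S{\left(- \frac{6}{5} + \frac{11}{7},-17 \right)} \left(208 - 19\right) = -264 + \left(-3 - -85\right) \left(208 - 19\right) = -264 + \left(-3 + 85\right) \left(208 - 19\right) = -264 + 82 \cdot 189 = -264 + 15498 = 15234$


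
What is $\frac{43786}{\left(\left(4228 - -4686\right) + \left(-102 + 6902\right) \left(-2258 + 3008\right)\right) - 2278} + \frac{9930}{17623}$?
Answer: $\frac{25740268079}{44997123114} \approx 0.57204$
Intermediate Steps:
$\frac{43786}{\left(\left(4228 - -4686\right) + \left(-102 + 6902\right) \left(-2258 + 3008\right)\right) - 2278} + \frac{9930}{17623} = \frac{43786}{\left(\left(4228 + 4686\right) + 6800 \cdot 750\right) - 2278} + 9930 \cdot \frac{1}{17623} = \frac{43786}{\left(8914 + 5100000\right) - 2278} + \frac{9930}{17623} = \frac{43786}{5108914 - 2278} + \frac{9930}{17623} = \frac{43786}{5106636} + \frac{9930}{17623} = 43786 \cdot \frac{1}{5106636} + \frac{9930}{17623} = \frac{21893}{2553318} + \frac{9930}{17623} = \frac{25740268079}{44997123114}$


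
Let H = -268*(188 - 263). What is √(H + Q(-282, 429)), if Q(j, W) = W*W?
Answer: √204141 ≈ 451.82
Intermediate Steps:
H = 20100 (H = -268*(-75) = 20100)
Q(j, W) = W²
√(H + Q(-282, 429)) = √(20100 + 429²) = √(20100 + 184041) = √204141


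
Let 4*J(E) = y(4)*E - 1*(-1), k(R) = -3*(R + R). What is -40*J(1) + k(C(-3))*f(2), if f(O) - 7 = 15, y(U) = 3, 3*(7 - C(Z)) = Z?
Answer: -1096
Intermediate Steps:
C(Z) = 7 - Z/3
f(O) = 22 (f(O) = 7 + 15 = 22)
k(R) = -6*R
J(E) = ¼ + 3*E/4 (J(E) = (3*E - 1*(-1))/4 = (3*E + 1)/4 = (1 + 3*E)/4 = ¼ + 3*E/4)
-40*J(1) + k(C(-3))*f(2) = -40*(¼ + (¾)*1) - 6*(7 - ⅓*(-3))*22 = -40*(¼ + ¾) - 6*(7 + 1)*22 = -40*1 - 6*8*22 = -40 - 48*22 = -40 - 1056 = -1096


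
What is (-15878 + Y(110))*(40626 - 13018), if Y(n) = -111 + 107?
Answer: -438470256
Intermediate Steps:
Y(n) = -4
(-15878 + Y(110))*(40626 - 13018) = (-15878 - 4)*(40626 - 13018) = -15882*27608 = -438470256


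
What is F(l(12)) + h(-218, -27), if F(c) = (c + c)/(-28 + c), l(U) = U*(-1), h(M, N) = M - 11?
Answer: -1142/5 ≈ -228.40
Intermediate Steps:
h(M, N) = -11 + M
l(U) = -U
F(c) = 2*c/(-28 + c) (F(c) = (2*c)/(-28 + c) = 2*c/(-28 + c))
F(l(12)) + h(-218, -27) = 2*(-1*12)/(-28 - 1*12) + (-11 - 218) = 2*(-12)/(-28 - 12) - 229 = 2*(-12)/(-40) - 229 = 2*(-12)*(-1/40) - 229 = 3/5 - 229 = -1142/5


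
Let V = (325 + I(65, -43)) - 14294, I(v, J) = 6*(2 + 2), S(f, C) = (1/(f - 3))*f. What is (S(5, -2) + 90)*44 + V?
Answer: -9875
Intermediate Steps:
S(f, C) = f/(-3 + f) (S(f, C) = (1/(-3 + f))*f = f/(-3 + f))
I(v, J) = 24 (I(v, J) = 6*4 = 24)
V = -13945 (V = (325 + 24) - 14294 = 349 - 14294 = -13945)
(S(5, -2) + 90)*44 + V = (5/(-3 + 5) + 90)*44 - 13945 = (5/2 + 90)*44 - 13945 = (185/2)*44 - 13945 = 4070 - 13945 = -9875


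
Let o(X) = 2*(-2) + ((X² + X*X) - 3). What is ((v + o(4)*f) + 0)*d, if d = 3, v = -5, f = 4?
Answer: 285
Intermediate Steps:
o(X) = -7 + 2*X² (o(X) = -4 + ((X² + X²) - 3) = -4 + (2*X² - 3) = -4 + (-3 + 2*X²) = -7 + 2*X²)
((v + o(4)*f) + 0)*d = ((-5 + (-7 + 2*4²)*4) + 0)*3 = ((-5 + (-7 + 2*16)*4) + 0)*3 = ((-5 + (-7 + 32)*4) + 0)*3 = ((-5 + 25*4) + 0)*3 = ((-5 + 100) + 0)*3 = (95 + 0)*3 = 95*3 = 285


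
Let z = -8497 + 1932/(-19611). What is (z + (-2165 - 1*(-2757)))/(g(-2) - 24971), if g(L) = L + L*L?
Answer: 51675629/163222353 ≈ 0.31660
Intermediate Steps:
g(L) = L + L²
z = -55545533/6537 (z = -8497 + 1932*(-1/19611) = -8497 - 644/6537 = -55545533/6537 ≈ -8497.1)
(z + (-2165 - 1*(-2757)))/(g(-2) - 24971) = (-55545533/6537 + (-2165 - 1*(-2757)))/(-2*(1 - 2) - 24971) = (-55545533/6537 + (-2165 + 2757))/(-2*(-1) - 24971) = (-55545533/6537 + 592)/(2 - 24971) = -51675629/6537/(-24969) = -51675629/6537*(-1/24969) = 51675629/163222353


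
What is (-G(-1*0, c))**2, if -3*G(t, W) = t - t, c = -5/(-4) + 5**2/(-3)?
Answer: 0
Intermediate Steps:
c = -85/12 (c = -5*(-1/4) + 25*(-1/3) = 5/4 - 25/3 = -85/12 ≈ -7.0833)
G(t, W) = 0 (G(t, W) = -(t - t)/3 = -1/3*0 = 0)
(-G(-1*0, c))**2 = (-1*0)**2 = 0**2 = 0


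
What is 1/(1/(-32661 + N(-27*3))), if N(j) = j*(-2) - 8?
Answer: -32507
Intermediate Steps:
N(j) = -8 - 2*j (N(j) = -2*j - 8 = -8 - 2*j)
1/(1/(-32661 + N(-27*3))) = 1/(1/(-32661 + (-8 - (-54)*3))) = 1/(1/(-32661 + (-8 - 2*(-81)))) = 1/(1/(-32661 + (-8 + 162))) = 1/(1/(-32661 + 154)) = 1/(1/(-32507)) = 1/(-1/32507) = -32507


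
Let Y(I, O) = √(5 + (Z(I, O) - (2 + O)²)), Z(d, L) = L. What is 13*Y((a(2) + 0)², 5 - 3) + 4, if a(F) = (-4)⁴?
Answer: 4 + 39*I ≈ 4.0 + 39.0*I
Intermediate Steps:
a(F) = 256
Y(I, O) = √(5 + O - (2 + O)²) (Y(I, O) = √(5 + (O - (2 + O)²)) = √(5 + O - (2 + O)²))
13*Y((a(2) + 0)², 5 - 3) + 4 = 13*√(5 + (5 - 3) - (2 + (5 - 3))²) + 4 = 13*√(5 + 2 - (2 + 2)²) + 4 = 13*√(5 + 2 - 1*4²) + 4 = 13*√(5 + 2 - 1*16) + 4 = 13*√(5 + 2 - 16) + 4 = 13*√(-9) + 4 = 13*(3*I) + 4 = 39*I + 4 = 4 + 39*I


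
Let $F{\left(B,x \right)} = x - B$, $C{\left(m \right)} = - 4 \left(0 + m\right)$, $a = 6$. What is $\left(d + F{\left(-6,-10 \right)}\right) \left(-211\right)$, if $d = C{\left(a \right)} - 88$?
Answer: $24476$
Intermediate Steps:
$C{\left(m \right)} = - 4 m$
$d = -112$ ($d = \left(-4\right) 6 - 88 = -24 - 88 = -112$)
$\left(d + F{\left(-6,-10 \right)}\right) \left(-211\right) = \left(-112 - 4\right) \left(-211\right) = \left(-116\right) \left(-211\right) = 24476$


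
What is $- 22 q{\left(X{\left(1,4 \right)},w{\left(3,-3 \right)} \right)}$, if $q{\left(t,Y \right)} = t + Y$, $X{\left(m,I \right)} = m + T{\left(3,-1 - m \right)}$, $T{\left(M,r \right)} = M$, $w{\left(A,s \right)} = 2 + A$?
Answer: $-198$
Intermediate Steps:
$X{\left(m,I \right)} = 3 + m$ ($X{\left(m,I \right)} = m + 3 = 3 + m$)
$q{\left(t,Y \right)} = Y + t$
$- 22 q{\left(X{\left(1,4 \right)},w{\left(3,-3 \right)} \right)} = - 22 \left(\left(2 + 3\right) + \left(3 + 1\right)\right) = - 22 \left(5 + 4\right) = \left(-22\right) 9 = -198$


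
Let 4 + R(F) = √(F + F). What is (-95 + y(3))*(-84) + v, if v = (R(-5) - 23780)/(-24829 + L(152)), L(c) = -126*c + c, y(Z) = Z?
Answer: 338734296/43829 - I*√10/43829 ≈ 7728.5 - 7.215e-5*I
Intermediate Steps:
L(c) = -125*c
R(F) = -4 + √2*√F (R(F) = -4 + √(F + F) = -4 + √(2*F) = -4 + √2*√F)
v = 23784/43829 - I*√10/43829 (v = ((-4 + √2*√(-5)) - 23780)/(-24829 - 125*152) = ((-4 + √2*(I*√5)) - 23780)/(-24829 - 19000) = ((-4 + I*√10) - 23780)/(-43829) = (-23784 + I*√10)*(-1/43829) = 23784/43829 - I*√10/43829 ≈ 0.54265 - 7.215e-5*I)
(-95 + y(3))*(-84) + v = (-95 + 3)*(-84) + (23784/43829 - I*√10/43829) = -92*(-84) + (23784/43829 - I*√10/43829) = 7728 + (23784/43829 - I*√10/43829) = 338734296/43829 - I*√10/43829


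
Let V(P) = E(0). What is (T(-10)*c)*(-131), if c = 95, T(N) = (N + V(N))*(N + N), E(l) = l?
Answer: -2489000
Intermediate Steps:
V(P) = 0
T(N) = 2*N**2 (T(N) = (N + 0)*(N + N) = N*(2*N) = 2*N**2)
(T(-10)*c)*(-131) = ((2*(-10)**2)*95)*(-131) = ((2*100)*95)*(-131) = (200*95)*(-131) = 19000*(-131) = -2489000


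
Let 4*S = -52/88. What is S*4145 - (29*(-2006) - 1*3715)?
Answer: 5392347/88 ≈ 61277.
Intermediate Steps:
S = -13/88 (S = (-52/88)/4 = (-52*1/88)/4 = (¼)*(-13/22) = -13/88 ≈ -0.14773)
S*4145 - (29*(-2006) - 1*3715) = -13/88*4145 - (29*(-2006) - 1*3715) = -53885/88 - (-58174 - 3715) = -53885/88 - 1*(-61889) = -53885/88 + 61889 = 5392347/88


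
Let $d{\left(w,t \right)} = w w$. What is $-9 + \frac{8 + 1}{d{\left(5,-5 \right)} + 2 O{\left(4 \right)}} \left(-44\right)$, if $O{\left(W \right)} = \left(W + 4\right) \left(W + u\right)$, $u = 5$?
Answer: $- \frac{1917}{169} \approx -11.343$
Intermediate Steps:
$d{\left(w,t \right)} = w^{2}$
$O{\left(W \right)} = \left(4 + W\right) \left(5 + W\right)$ ($O{\left(W \right)} = \left(W + 4\right) \left(W + 5\right) = \left(4 + W\right) \left(5 + W\right)$)
$-9 + \frac{8 + 1}{d{\left(5,-5 \right)} + 2 O{\left(4 \right)}} \left(-44\right) = -9 + \frac{8 + 1}{5^{2} + 2 \left(20 + 4^{2} + 9 \cdot 4\right)} \left(-44\right) = -9 + \frac{9}{25 + 2 \left(20 + 16 + 36\right)} \left(-44\right) = -9 + \frac{9}{25 + 2 \cdot 72} \left(-44\right) = -9 + \frac{9}{25 + 144} \left(-44\right) = -9 + \frac{9}{169} \left(-44\right) = -9 - \frac{396}{169} = - \frac{1917}{169}$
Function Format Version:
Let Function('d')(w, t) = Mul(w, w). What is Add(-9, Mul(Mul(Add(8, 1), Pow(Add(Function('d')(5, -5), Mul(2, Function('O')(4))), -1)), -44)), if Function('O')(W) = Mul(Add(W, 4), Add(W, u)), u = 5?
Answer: Rational(-1917, 169) ≈ -11.343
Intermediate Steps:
Function('d')(w, t) = Pow(w, 2)
Function('O')(W) = Mul(Add(4, W), Add(5, W)) (Function('O')(W) = Mul(Add(W, 4), Add(W, 5)) = Mul(Add(4, W), Add(5, W)))
Add(-9, Mul(Mul(Add(8, 1), Pow(Add(Function('d')(5, -5), Mul(2, Function('O')(4))), -1)), -44)) = Add(-9, Mul(Mul(Add(8, 1), Pow(Add(Pow(5, 2), Mul(2, Add(20, Pow(4, 2), Mul(9, 4)))), -1)), -44)) = Add(-9, Mul(Mul(9, Pow(Add(25, Mul(2, Add(20, 16, 36))), -1)), -44)) = Add(-9, Mul(Mul(9, Pow(Add(25, Mul(2, 72)), -1)), -44)) = Add(-9, Mul(Mul(9, Pow(Add(25, 144), -1)), -44)) = Add(-9, Mul(Mul(9, Pow(169, -1)), -44)) = Add(-9, Mul(Mul(9, Rational(1, 169)), -44)) = Add(-9, Mul(Rational(9, 169), -44)) = Add(-9, Rational(-396, 169)) = Rational(-1917, 169)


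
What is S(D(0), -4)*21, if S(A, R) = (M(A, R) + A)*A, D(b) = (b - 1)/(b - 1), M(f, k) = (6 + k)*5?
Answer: 231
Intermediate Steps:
M(f, k) = 30 + 5*k
D(b) = 1 (D(b) = (-1 + b)/(-1 + b) = 1)
S(A, R) = A*(30 + A + 5*R) (S(A, R) = ((30 + 5*R) + A)*A = (30 + A + 5*R)*A = A*(30 + A + 5*R))
S(D(0), -4)*21 = (1*(30 + 1 + 5*(-4)))*21 = (1*(30 + 1 - 20))*21 = (1*11)*21 = 11*21 = 231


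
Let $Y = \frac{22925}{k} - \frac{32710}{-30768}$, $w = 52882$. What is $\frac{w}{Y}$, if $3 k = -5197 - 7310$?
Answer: $- \frac{3391634452272}{284494205} \approx -11922.0$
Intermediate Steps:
$k = -4169$ ($k = \frac{-5197 - 7310}{3} = \frac{1}{3} \left(-12507\right) = -4169$)
$Y = - \frac{284494205}{64135896}$ ($Y = \frac{22925}{-4169} - \frac{32710}{-30768} = 22925 \left(- \frac{1}{4169}\right) - - \frac{16355}{15384} = - \frac{22925}{4169} + \frac{16355}{15384} = - \frac{284494205}{64135896} \approx -4.4358$)
$\frac{w}{Y} = \frac{52882}{- \frac{284494205}{64135896}} = 52882 \left(- \frac{64135896}{284494205}\right) = - \frac{3391634452272}{284494205}$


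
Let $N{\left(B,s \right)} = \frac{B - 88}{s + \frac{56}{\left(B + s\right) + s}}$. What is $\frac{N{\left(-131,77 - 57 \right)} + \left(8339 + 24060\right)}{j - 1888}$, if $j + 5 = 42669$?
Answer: $\frac{2720567}{3425184} \approx 0.79428$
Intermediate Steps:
$j = 42664$ ($j = -5 + 42669 = 42664$)
$N{\left(B,s \right)} = \frac{-88 + B}{s + \frac{56}{B + 2 s}}$
$\frac{N{\left(-131,77 - 57 \right)} + \left(8339 + 24060\right)}{j - 1888} = \frac{\frac{\left(-131\right)^{2} - 176 \left(77 - 57\right) - -11528 + 2 \left(-131\right) \left(77 - 57\right)}{56 + 2 \left(77 - 57\right)^{2} - 131 \left(77 - 57\right)} + \left(8339 + 24060\right)}{42664 - 1888} = \frac{\frac{17161 - 176 \left(77 - 57\right) + 11528 + 2 \left(-131\right) \left(77 - 57\right)}{56 + 2 \left(77 - 57\right)^{2} - 131 \left(77 - 57\right)} + 32399}{40776} = \left(\frac{17161 - 3520 + 11528 + 2 \left(-131\right) 20}{56 + 2 \cdot 20^{2} - 2620} + 32399\right) \frac{1}{40776} = \left(\frac{17161 - 3520 + 11528 - 5240}{56 + 2 \cdot 400 - 2620} + 32399\right) \frac{1}{40776} = \left(\frac{1}{56 + 800 - 2620} \cdot 19929 + 32399\right) \frac{1}{40776} = \left(\frac{1}{-1764} \cdot 19929 + 32399\right) \frac{1}{40776} = \left(\left(- \frac{1}{1764}\right) 19929 + 32399\right) \frac{1}{40776} = \left(- \frac{949}{84} + 32399\right) \frac{1}{40776} = \frac{2720567}{84} \cdot \frac{1}{40776} = \frac{2720567}{3425184}$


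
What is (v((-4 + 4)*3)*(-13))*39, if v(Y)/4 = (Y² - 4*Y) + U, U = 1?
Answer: -2028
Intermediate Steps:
v(Y) = 4 - 16*Y + 4*Y² (v(Y) = 4*((Y² - 4*Y) + 1) = 4*(1 + Y² - 4*Y) = 4 - 16*Y + 4*Y²)
(v((-4 + 4)*3)*(-13))*39 = ((4 - 16*(-4 + 4)*3 + 4*((-4 + 4)*3)²)*(-13))*39 = ((4 - 0*3 + 4*(0*3)²)*(-13))*39 = ((4 - 16*0 + 4*0²)*(-13))*39 = ((4 + 0 + 4*0)*(-13))*39 = ((4 + 0 + 0)*(-13))*39 = (4*(-13))*39 = -52*39 = -2028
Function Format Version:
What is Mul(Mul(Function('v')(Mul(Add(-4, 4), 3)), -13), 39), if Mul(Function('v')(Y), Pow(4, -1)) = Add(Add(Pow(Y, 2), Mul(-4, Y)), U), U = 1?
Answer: -2028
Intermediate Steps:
Function('v')(Y) = Add(4, Mul(-16, Y), Mul(4, Pow(Y, 2))) (Function('v')(Y) = Mul(4, Add(Add(Pow(Y, 2), Mul(-4, Y)), 1)) = Mul(4, Add(1, Pow(Y, 2), Mul(-4, Y))) = Add(4, Mul(-16, Y), Mul(4, Pow(Y, 2))))
Mul(Mul(Function('v')(Mul(Add(-4, 4), 3)), -13), 39) = Mul(Mul(Add(4, Mul(-16, Mul(Add(-4, 4), 3)), Mul(4, Pow(Mul(Add(-4, 4), 3), 2))), -13), 39) = Mul(Mul(Add(4, Mul(-16, Mul(0, 3)), Mul(4, Pow(Mul(0, 3), 2))), -13), 39) = Mul(Mul(Add(4, Mul(-16, 0), Mul(4, Pow(0, 2))), -13), 39) = Mul(Mul(Add(4, 0, Mul(4, 0)), -13), 39) = Mul(Mul(Add(4, 0, 0), -13), 39) = Mul(Mul(4, -13), 39) = Mul(-52, 39) = -2028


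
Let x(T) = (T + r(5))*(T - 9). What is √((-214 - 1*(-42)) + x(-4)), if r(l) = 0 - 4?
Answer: 2*I*√17 ≈ 8.2462*I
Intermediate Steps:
r(l) = -4
x(T) = (-9 + T)*(-4 + T) (x(T) = (T - 4)*(T - 9) = (-4 + T)*(-9 + T) = (-9 + T)*(-4 + T))
√((-214 - 1*(-42)) + x(-4)) = √((-214 - 1*(-42)) + (36 + (-4)² - 13*(-4))) = √((-214 + 42) + (36 + 16 + 52)) = √(-172 + 104) = √(-68) = 2*I*√17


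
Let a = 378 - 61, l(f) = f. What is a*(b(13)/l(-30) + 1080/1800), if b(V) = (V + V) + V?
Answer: -2219/10 ≈ -221.90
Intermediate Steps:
a = 317
b(V) = 3*V (b(V) = 2*V + V = 3*V)
a*(b(13)/l(-30) + 1080/1800) = 317*((3*13)/(-30) + 1080/1800) = 317*(39*(-1/30) + 1080*(1/1800)) = 317*(-13/10 + ⅗) = 317*(-7/10) = -2219/10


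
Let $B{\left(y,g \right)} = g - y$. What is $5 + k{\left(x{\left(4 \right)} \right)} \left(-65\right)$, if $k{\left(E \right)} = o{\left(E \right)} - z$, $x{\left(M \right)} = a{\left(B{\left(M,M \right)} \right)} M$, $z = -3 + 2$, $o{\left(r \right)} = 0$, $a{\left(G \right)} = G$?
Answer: $-60$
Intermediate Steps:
$z = -1$
$x{\left(M \right)} = 0$ ($x{\left(M \right)} = \left(M - M\right) M = 0 M = 0$)
$k{\left(E \right)} = 1$ ($k{\left(E \right)} = 0 - -1 = 0 + 1 = 1$)
$5 + k{\left(x{\left(4 \right)} \right)} \left(-65\right) = 5 + 1 \left(-65\right) = 5 - 65 = -60$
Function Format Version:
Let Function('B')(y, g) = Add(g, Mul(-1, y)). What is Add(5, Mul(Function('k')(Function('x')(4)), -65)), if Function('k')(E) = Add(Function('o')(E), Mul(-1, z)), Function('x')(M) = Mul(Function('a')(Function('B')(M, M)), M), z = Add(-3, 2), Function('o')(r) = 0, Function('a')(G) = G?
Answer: -60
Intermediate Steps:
z = -1
Function('x')(M) = 0 (Function('x')(M) = Mul(Add(M, Mul(-1, M)), M) = Mul(0, M) = 0)
Function('k')(E) = 1 (Function('k')(E) = Add(0, Mul(-1, -1)) = Add(0, 1) = 1)
Add(5, Mul(Function('k')(Function('x')(4)), -65)) = Add(5, Mul(1, -65)) = Add(5, -65) = -60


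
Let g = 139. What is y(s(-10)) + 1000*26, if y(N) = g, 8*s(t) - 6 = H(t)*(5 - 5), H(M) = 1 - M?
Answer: 26139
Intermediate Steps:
s(t) = ¾ (s(t) = ¾ + ((1 - t)*(5 - 5))/8 = ¾ + ((1 - t)*0)/8 = ¾ + (⅛)*0 = ¾ + 0 = ¾)
y(N) = 139
y(s(-10)) + 1000*26 = 139 + 1000*26 = 139 + 26000 = 26139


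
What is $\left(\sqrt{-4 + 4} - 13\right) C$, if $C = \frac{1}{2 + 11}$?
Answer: $-1$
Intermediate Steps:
$C = \frac{1}{13} \approx 0.076923$
$\left(\sqrt{-4 + 4} - 13\right) C = \left(\sqrt{-4 + 4} - 13\right) \frac{1}{13} = \left(\sqrt{0} - 13\right) \frac{1}{13} = \left(0 - 13\right) \frac{1}{13} = \left(-13\right) \frac{1}{13} = -1$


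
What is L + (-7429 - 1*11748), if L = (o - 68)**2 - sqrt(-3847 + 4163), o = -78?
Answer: 2139 - 2*sqrt(79) ≈ 2121.2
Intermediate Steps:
L = 21316 - 2*sqrt(79) (L = (-78 - 68)**2 - sqrt(-3847 + 4163) = (-146)**2 - sqrt(316) = 21316 - 2*sqrt(79) ≈ 21298.)
L + (-7429 - 1*11748) = (21316 - 2*sqrt(79)) + (-7429 - 1*11748) = (21316 - 2*sqrt(79)) + (-7429 - 11748) = (21316 - 2*sqrt(79)) - 19177 = 2139 - 2*sqrt(79)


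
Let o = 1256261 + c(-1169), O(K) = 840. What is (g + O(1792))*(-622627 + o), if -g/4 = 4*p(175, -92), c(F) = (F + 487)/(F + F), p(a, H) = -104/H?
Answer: 14002542278248/26887 ≈ 5.2079e+8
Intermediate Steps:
c(F) = (487 + F)/(2*F) (c(F) = (487 + F)/((2*F)) = (487 + F)*(1/(2*F)) = (487 + F)/(2*F))
g = -416/23 (g = -16*(-104/(-92)) = -16*(-104*(-1/92)) = -16*26/23 = -4*104/23 = -416/23 ≈ -18.087)
o = 1468569450/1169 (o = 1256261 + (½)*(487 - 1169)/(-1169) = 1256261 + (½)*(-1/1169)*(-682) = 1256261 + 341/1169 = 1468569450/1169 ≈ 1.2563e+6)
(g + O(1792))*(-622627 + o) = (-416/23 + 840)*(-622627 + 1468569450/1169) = (18904/23)*(740718487/1169) = 14002542278248/26887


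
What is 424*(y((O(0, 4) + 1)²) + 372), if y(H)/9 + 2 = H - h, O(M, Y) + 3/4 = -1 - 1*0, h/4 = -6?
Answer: 487653/2 ≈ 2.4383e+5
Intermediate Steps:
h = -24 (h = 4*(-6) = -24)
O(M, Y) = -7/4 (O(M, Y) = -¾ + (-1 - 1*0) = -¾ + (-1 + 0) = -¾ - 1 = -7/4)
y(H) = 198 + 9*H (y(H) = -18 + 9*(H - 1*(-24)) = -18 + 9*(H + 24) = -18 + 9*(24 + H) = -18 + (216 + 9*H) = 198 + 9*H)
424*(y((O(0, 4) + 1)²) + 372) = 424*((198 + 9*(-7/4 + 1)²) + 372) = 424*((198 + 9*(-¾)²) + 372) = 424*((198 + 9*(9/16)) + 372) = 424*((198 + 81/16) + 372) = 424*(3249/16 + 372) = 424*(9201/16) = 487653/2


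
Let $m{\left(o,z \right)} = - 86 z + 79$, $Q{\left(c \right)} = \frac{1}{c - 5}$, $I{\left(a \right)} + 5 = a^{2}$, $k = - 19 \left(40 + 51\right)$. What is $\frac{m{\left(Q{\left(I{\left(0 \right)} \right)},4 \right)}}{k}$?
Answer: $\frac{265}{1729} \approx 0.15327$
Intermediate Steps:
$k = -1729$ ($k = \left(-19\right) 91 = -1729$)
$I{\left(a \right)} = -5 + a^{2}$
$Q{\left(c \right)} = \frac{1}{-5 + c}$
$m{\left(o,z \right)} = 79 - 86 z$
$\frac{m{\left(Q{\left(I{\left(0 \right)} \right)},4 \right)}}{k} = \frac{79 - 344}{-1729} = \left(79 - 344\right) \left(- \frac{1}{1729}\right) = \left(-265\right) \left(- \frac{1}{1729}\right) = \frac{265}{1729}$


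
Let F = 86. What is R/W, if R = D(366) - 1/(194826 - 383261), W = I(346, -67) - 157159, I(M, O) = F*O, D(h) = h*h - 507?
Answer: -25146462316/30700018635 ≈ -0.81910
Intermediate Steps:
D(h) = -507 + h² (D(h) = h² - 507 = -507 + h²)
I(M, O) = 86*O
W = -162921 (W = 86*(-67) - 157159 = -5762 - 157159 = -162921)
R = 25146462316/188435 (R = (-507 + 366²) - 1/(194826 - 383261) = (-507 + 133956) - 1/(-188435) = 133449 - 1*(-1/188435) = 133449 + 1/188435 = 25146462316/188435 ≈ 1.3345e+5)
R/W = (25146462316/188435)/(-162921) = (25146462316/188435)*(-1/162921) = -25146462316/30700018635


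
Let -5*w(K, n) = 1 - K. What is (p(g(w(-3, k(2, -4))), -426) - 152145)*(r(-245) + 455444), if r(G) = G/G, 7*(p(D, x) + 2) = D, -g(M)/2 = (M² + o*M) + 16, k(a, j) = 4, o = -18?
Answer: -2425452034653/35 ≈ -6.9299e+10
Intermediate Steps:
w(K, n) = -⅕ + K/5 (w(K, n) = -(1 - K)/5 = -⅕ + K/5)
g(M) = -32 - 2*M² + 36*M (g(M) = -2*((M² - 18*M) + 16) = -2*(16 + M² - 18*M) = -32 - 2*M² + 36*M)
p(D, x) = -2 + D/7
r(G) = 1
(p(g(w(-3, k(2, -4))), -426) - 152145)*(r(-245) + 455444) = ((-2 + (-32 - 2*(-⅕ + (⅕)*(-3))² + 36*(-⅕ + (⅕)*(-3)))/7) - 152145)*(1 + 455444) = ((-2 + (-32 - 2*(-⅕ - ⅗)² + 36*(-⅕ - ⅗))/7) - 152145)*455445 = ((-2 + (-32 - 2*(-⅘)² + 36*(-⅘))/7) - 152145)*455445 = ((-2 + (-32 - 2*16/25 - 144/5)/7) - 152145)*455445 = ((-2 + (-32 - 32/25 - 144/5)/7) - 152145)*455445 = ((-2 + (⅐)*(-1552/25)) - 152145)*455445 = ((-2 - 1552/175) - 152145)*455445 = (-1902/175 - 152145)*455445 = -26627277/175*455445 = -2425452034653/35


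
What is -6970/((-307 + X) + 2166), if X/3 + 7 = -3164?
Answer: 3485/3827 ≈ 0.91063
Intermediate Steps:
X = -9513 (X = -21 + 3*(-3164) = -21 - 9492 = -9513)
-6970/((-307 + X) + 2166) = -6970/((-307 - 9513) + 2166) = -6970/(-9820 + 2166) = -6970/(-7654) = -6970*(-1/7654) = 3485/3827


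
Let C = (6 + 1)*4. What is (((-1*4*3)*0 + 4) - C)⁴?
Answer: 331776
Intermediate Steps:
C = 28 (C = 7*4 = 28)
(((-1*4*3)*0 + 4) - C)⁴ = (((-1*4*3)*0 + 4) - 1*28)⁴ = ((-4*3*0 + 4) - 28)⁴ = ((-12*0 + 4) - 28)⁴ = ((0 + 4) - 28)⁴ = (4 - 28)⁴ = (-24)⁴ = 331776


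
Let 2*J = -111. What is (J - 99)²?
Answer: 95481/4 ≈ 23870.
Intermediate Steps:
J = -111/2 (J = (½)*(-111) = -111/2 ≈ -55.500)
(J - 99)² = (-111/2 - 99)² = (-309/2)² = 95481/4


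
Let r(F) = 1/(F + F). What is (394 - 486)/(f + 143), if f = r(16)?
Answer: -128/199 ≈ -0.64322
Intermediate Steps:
r(F) = 1/(2*F)
f = 1/32 (f = (1/2)/16 = (1/2)*(1/16) = 1/32 ≈ 0.031250)
(394 - 486)/(f + 143) = (394 - 486)/(1/32 + 143) = -92/4577/32 = -92*32/4577 = -128/199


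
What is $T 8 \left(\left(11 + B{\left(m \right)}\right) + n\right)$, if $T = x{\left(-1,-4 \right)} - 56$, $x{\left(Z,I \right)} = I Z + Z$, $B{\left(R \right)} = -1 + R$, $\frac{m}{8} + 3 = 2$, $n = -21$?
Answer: $8056$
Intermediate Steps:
$m = -8$ ($m = -24 + 8 \cdot 2 = -24 + 16 = -8$)
$x{\left(Z,I \right)} = Z + I Z$
$T = -53$ ($T = - (1 - 4) - 56 = \left(-1\right) \left(-3\right) - 56 = 3 - 56 = -53$)
$T 8 \left(\left(11 + B{\left(m \right)}\right) + n\right) = \left(-53\right) 8 \left(\left(11 - 9\right) - 21\right) = - 424 \left(\left(11 - 9\right) - 21\right) = - 424 \left(2 - 21\right) = \left(-424\right) \left(-19\right) = 8056$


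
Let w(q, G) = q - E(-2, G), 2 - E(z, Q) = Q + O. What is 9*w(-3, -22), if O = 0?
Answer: -243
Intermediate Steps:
E(z, Q) = 2 - Q (E(z, Q) = 2 - (Q + 0) = 2 - Q)
w(q, G) = -2 + G + q (w(q, G) = q - (2 - G) = q + (-2 + G) = -2 + G + q)
9*w(-3, -22) = 9*(-2 - 22 - 3) = 9*(-27) = -243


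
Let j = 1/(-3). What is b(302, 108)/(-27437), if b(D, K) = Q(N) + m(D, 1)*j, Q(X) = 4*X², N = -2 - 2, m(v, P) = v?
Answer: 110/82311 ≈ 0.0013364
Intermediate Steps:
j = -⅓ ≈ -0.33333
N = -4
b(D, K) = 64 - D/3 (b(D, K) = 4*(-4)² + D*(-⅓) = 4*16 - D/3 = 64 - D/3)
b(302, 108)/(-27437) = (64 - ⅓*302)/(-27437) = (64 - 302/3)*(-1/27437) = -110/3*(-1/27437) = 110/82311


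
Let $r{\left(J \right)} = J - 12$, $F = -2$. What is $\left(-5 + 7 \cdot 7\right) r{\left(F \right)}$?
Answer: $-616$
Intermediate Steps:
$r{\left(J \right)} = -12 + J$
$\left(-5 + 7 \cdot 7\right) r{\left(F \right)} = \left(-5 + 7 \cdot 7\right) \left(-12 - 2\right) = \left(-5 + 49\right) \left(-14\right) = 44 \left(-14\right) = -616$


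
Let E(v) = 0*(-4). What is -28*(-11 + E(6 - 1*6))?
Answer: 308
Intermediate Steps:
E(v) = 0
-28*(-11 + E(6 - 1*6)) = -28*(-11 + 0) = -28*(-11) = 308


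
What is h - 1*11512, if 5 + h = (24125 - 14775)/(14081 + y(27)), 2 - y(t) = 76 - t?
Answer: -80810114/7017 ≈ -11516.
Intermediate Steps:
y(t) = -74 + t (y(t) = 2 - (76 - t) = 2 + (-76 + t) = -74 + t)
h = -30410/7017 (h = -5 + (24125 - 14775)/(14081 + (-74 + 27)) = -5 + 9350/(14081 - 47) = -5 + 9350/14034 = -5 + 9350*(1/14034) = -5 + 4675/7017 = -30410/7017 ≈ -4.3338)
h - 1*11512 = -30410/7017 - 1*11512 = -30410/7017 - 11512 = -80810114/7017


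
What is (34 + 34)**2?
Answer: 4624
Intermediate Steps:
(34 + 34)**2 = 68**2 = 4624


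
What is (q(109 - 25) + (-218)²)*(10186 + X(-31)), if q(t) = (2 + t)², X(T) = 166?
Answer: 568531840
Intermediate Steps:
(q(109 - 25) + (-218)²)*(10186 + X(-31)) = ((2 + (109 - 25))² + (-218)²)*(10186 + 166) = ((2 + 84)² + 47524)*10352 = (86² + 47524)*10352 = (7396 + 47524)*10352 = 54920*10352 = 568531840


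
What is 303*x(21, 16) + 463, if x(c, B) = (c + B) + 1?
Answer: 11977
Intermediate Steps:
x(c, B) = 1 + B + c (x(c, B) = (B + c) + 1 = 1 + B + c)
303*x(21, 16) + 463 = 303*(1 + 16 + 21) + 463 = 303*38 + 463 = 11514 + 463 = 11977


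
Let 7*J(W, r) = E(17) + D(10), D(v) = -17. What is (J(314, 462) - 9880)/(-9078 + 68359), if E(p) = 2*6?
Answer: -69165/414967 ≈ -0.16668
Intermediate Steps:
E(p) = 12
J(W, r) = -5/7 (J(W, r) = (12 - 17)/7 = (1/7)*(-5) = -5/7)
(J(314, 462) - 9880)/(-9078 + 68359) = (-5/7 - 9880)/(-9078 + 68359) = -69165/7/59281 = -69165/7*1/59281 = -69165/414967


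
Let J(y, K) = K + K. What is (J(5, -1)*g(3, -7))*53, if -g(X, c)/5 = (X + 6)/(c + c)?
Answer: -2385/7 ≈ -340.71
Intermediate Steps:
J(y, K) = 2*K
g(X, c) = -5*(6 + X)/(2*c) (g(X, c) = -5*(X + 6)/(c + c) = -5*(6 + X)/(2*c))
(J(5, -1)*g(3, -7))*53 = ((2*(-1))*((5/2)*(-6 - 1*3)/(-7)))*53 = -5*(-1)*(-6 - 3)/7*53 = -5*(-1)*(-9)/7*53 = -2*45/14*53 = -45/7*53 = -2385/7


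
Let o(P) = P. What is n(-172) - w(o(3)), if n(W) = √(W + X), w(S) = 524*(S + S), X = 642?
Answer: -3144 + √470 ≈ -3122.3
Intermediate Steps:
w(S) = 1048*S (w(S) = 524*(2*S) = 1048*S)
n(W) = √(642 + W) (n(W) = √(W + 642) = √(642 + W))
n(-172) - w(o(3)) = √(642 - 172) - 1048*3 = √470 - 1*3144 = √470 - 3144 = -3144 + √470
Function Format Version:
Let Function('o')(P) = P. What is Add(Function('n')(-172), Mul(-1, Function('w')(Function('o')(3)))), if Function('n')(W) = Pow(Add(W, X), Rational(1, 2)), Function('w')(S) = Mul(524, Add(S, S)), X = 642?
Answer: Add(-3144, Pow(470, Rational(1, 2))) ≈ -3122.3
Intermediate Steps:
Function('w')(S) = Mul(1048, S) (Function('w')(S) = Mul(524, Mul(2, S)) = Mul(1048, S))
Function('n')(W) = Pow(Add(642, W), Rational(1, 2)) (Function('n')(W) = Pow(Add(W, 642), Rational(1, 2)) = Pow(Add(642, W), Rational(1, 2)))
Add(Function('n')(-172), Mul(-1, Function('w')(Function('o')(3)))) = Add(Pow(Add(642, -172), Rational(1, 2)), Mul(-1, Mul(1048, 3))) = Add(Pow(470, Rational(1, 2)), Mul(-1, 3144)) = Add(Pow(470, Rational(1, 2)), -3144) = Add(-3144, Pow(470, Rational(1, 2)))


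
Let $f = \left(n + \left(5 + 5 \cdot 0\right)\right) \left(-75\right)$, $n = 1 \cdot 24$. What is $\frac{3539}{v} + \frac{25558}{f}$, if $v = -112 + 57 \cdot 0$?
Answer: $- \frac{10559821}{243600} \approx -43.349$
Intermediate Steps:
$n = 24$
$v = -112$ ($v = -112 + 0 = -112$)
$f = -2175$ ($f = \left(24 + \left(5 + 5 \cdot 0\right)\right) \left(-75\right) = \left(24 + \left(5 + 0\right)\right) \left(-75\right) = \left(24 + 5\right) \left(-75\right) = 29 \left(-75\right) = -2175$)
$\frac{3539}{v} + \frac{25558}{f} = \frac{3539}{-112} + \frac{25558}{-2175} = 3539 \left(- \frac{1}{112}\right) + 25558 \left(- \frac{1}{2175}\right) = - \frac{3539}{112} - \frac{25558}{2175} = - \frac{10559821}{243600}$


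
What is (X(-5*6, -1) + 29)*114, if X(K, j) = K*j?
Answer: 6726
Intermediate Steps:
(X(-5*6, -1) + 29)*114 = (-5*6*(-1) + 29)*114 = (-30*(-1) + 29)*114 = (30 + 29)*114 = 59*114 = 6726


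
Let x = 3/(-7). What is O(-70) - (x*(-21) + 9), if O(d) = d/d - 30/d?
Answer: -116/7 ≈ -16.571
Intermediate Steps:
O(d) = 1 - 30/d
x = -3/7 (x = 3*(-⅐) = -3/7 ≈ -0.42857)
O(-70) - (x*(-21) + 9) = (-30 - 70)/(-70) - (-3/7*(-21) + 9) = -1/70*(-100) - (9 + 9) = 10/7 - 1*18 = 10/7 - 18 = -116/7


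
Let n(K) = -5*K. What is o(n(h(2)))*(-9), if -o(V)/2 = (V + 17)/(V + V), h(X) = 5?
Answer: 72/25 ≈ 2.8800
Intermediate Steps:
o(V) = -(17 + V)/V (o(V) = -2*(V + 17)/(V + V) = -2*(17 + V)/(2*V) = -2*(17 + V)*1/(2*V) = -(17 + V)/V)
o(n(h(2)))*(-9) = ((-17 - (-5)*5)/((-5*5)))*(-9) = ((-17 - 1*(-25))/(-25))*(-9) = -(-17 + 25)/25*(-9) = -1/25*8*(-9) = -8/25*(-9) = 72/25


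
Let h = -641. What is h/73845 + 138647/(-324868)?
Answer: -10446628103/23989877460 ≈ -0.43546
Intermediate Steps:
h/73845 + 138647/(-324868) = -641/73845 + 138647/(-324868) = -641*1/73845 + 138647*(-1/324868) = -641/73845 - 138647/324868 = -10446628103/23989877460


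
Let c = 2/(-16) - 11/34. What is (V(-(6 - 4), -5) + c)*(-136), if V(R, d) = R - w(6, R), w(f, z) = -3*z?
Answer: 1149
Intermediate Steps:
V(R, d) = 4*R (V(R, d) = R - (-3)*R = R + 3*R = 4*R)
c = -61/136 (c = 2*(-1/16) - 11*1/34 = -⅛ - 11/34 = -61/136 ≈ -0.44853)
(V(-(6 - 4), -5) + c)*(-136) = (4*(-(6 - 4)) - 61/136)*(-136) = (4*(-1*2) - 61/136)*(-136) = (4*(-2) - 61/136)*(-136) = (-8 - 61/136)*(-136) = -1149/136*(-136) = 1149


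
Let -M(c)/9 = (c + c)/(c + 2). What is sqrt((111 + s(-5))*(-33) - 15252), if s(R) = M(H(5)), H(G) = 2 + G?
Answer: I*sqrt(18453) ≈ 135.84*I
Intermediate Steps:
M(c) = -18*c/(2 + c) (M(c) = -9*(c + c)/(c + 2) = -9*2*c/(2 + c) = -18*c/(2 + c))
s(R) = -14 (s(R) = -18*(2 + 5)/(2 + (2 + 5)) = -18*7/(2 + 7) = -18*7/9 = -18*7*1/9 = -14)
sqrt((111 + s(-5))*(-33) - 15252) = sqrt((111 - 14)*(-33) - 15252) = sqrt(97*(-33) - 15252) = sqrt(-3201 - 15252) = sqrt(-18453) = I*sqrt(18453)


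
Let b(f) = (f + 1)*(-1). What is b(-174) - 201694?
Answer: -201521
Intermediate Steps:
b(f) = -1 - f (b(f) = (1 + f)*(-1) = -1 - f)
b(-174) - 201694 = (-1 - 1*(-174)) - 201694 = (-1 + 174) - 201694 = 173 - 201694 = -201521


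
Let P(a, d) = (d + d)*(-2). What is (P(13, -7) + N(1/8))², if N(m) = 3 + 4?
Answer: 1225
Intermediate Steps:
P(a, d) = -4*d (P(a, d) = (2*d)*(-2) = -4*d)
N(m) = 7
(P(13, -7) + N(1/8))² = (-4*(-7) + 7)² = (28 + 7)² = 35² = 1225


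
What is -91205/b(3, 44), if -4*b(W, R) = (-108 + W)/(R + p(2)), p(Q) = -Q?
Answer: -145928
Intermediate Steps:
b(W, R) = -(-108 + W)/(4*(-2 + R)) (b(W, R) = -(-108 + W)/(4*(R - 1*2)) = -(-108 + W)/(4*(R - 2)) = -(-108 + W)/(4*(-2 + R)))
-91205/b(3, 44) = -91205*4*(-2 + 44)/(108 - 1*3) = -91205*168/(108 - 3) = -91205/((¼)*(1/42)*105) = -91205/5/8 = -91205*8/5 = -145928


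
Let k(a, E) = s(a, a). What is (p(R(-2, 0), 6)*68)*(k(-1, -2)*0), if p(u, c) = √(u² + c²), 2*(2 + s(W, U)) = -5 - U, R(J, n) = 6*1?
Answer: 0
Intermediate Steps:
R(J, n) = 6
s(W, U) = -9/2 - U/2 (s(W, U) = -2 + (-5 - U)/2 = -2 + (-5/2 - U/2) = -9/2 - U/2)
k(a, E) = -9/2 - a/2
p(u, c) = √(c² + u²)
(p(R(-2, 0), 6)*68)*(k(-1, -2)*0) = (√(6² + 6²)*68)*((-9/2 - ½*(-1))*0) = (√(36 + 36)*68)*((-9/2 + ½)*0) = (√72*68)*(-4*0) = ((6*√2)*68)*0 = (408*√2)*0 = 0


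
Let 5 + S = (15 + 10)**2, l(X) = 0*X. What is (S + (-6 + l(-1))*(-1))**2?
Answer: 391876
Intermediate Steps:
l(X) = 0
S = 620 (S = -5 + (15 + 10)**2 = -5 + 25**2 = -5 + 625 = 620)
(S + (-6 + l(-1))*(-1))**2 = (620 + (-6 + 0)*(-1))**2 = (620 - 6*(-1))**2 = (620 + 6)**2 = 626**2 = 391876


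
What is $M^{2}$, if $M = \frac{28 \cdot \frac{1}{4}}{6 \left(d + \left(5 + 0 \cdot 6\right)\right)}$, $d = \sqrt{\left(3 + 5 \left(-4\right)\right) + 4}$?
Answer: $\frac{49}{36 \left(5 + i \sqrt{13}\right)^{2}} \approx 0.011311 - 0.033986 i$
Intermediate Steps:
$d = i \sqrt{13}$ ($d = \sqrt{\left(3 - 20\right) + 4} = \sqrt{-17 + 4} = \sqrt{-13} = i \sqrt{13} \approx 3.6056 i$)
$M = \frac{7}{30 + 6 i \sqrt{13}}$ ($M = \frac{28 \cdot \frac{1}{4}}{6 \left(i \sqrt{13} + \left(5 + 0 \cdot 6\right)\right)} = \frac{28 \cdot \frac{1}{4}}{6 \left(i \sqrt{13} + \left(5 + 0\right)\right)} = \frac{7}{6 \left(i \sqrt{13} + 5\right)} = \frac{7}{6 \left(5 + i \sqrt{13}\right)} = \frac{7}{30 + 6 i \sqrt{13}} \approx 0.15351 - 0.1107 i$)
$M^{2} = \left(\frac{35}{228} - \frac{7 i \sqrt{13}}{228}\right)^{2}$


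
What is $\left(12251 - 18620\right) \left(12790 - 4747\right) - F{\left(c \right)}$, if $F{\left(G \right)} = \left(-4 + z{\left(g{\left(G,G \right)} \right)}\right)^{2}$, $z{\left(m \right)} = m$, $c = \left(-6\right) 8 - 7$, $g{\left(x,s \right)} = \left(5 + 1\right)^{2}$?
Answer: $-51226891$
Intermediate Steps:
$g{\left(x,s \right)} = 36$ ($g{\left(x,s \right)} = 6^{2} = 36$)
$c = -55$ ($c = -48 - 7 = -55$)
$F{\left(G \right)} = 1024$ ($F{\left(G \right)} = \left(-4 + 36\right)^{2} = 32^{2} = 1024$)
$\left(12251 - 18620\right) \left(12790 - 4747\right) - F{\left(c \right)} = \left(12251 - 18620\right) \left(12790 - 4747\right) - 1024 = \left(-6369\right) 8043 - 1024 = -51225867 - 1024 = -51226891$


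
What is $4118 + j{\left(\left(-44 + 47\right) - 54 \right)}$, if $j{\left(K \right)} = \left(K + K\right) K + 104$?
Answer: $9424$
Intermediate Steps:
$j{\left(K \right)} = 104 + 2 K^{2}$ ($j{\left(K \right)} = 2 K K + 104 = 2 K^{2} + 104 = 104 + 2 K^{2}$)
$4118 + j{\left(\left(-44 + 47\right) - 54 \right)} = 4118 + \left(104 + 2 \left(\left(-44 + 47\right) - 54\right)^{2}\right) = 4118 + \left(104 + 2 \left(3 - 54\right)^{2}\right) = 4118 + \left(104 + 2 \left(-51\right)^{2}\right) = 4118 + \left(104 + 2 \cdot 2601\right) = 4118 + \left(104 + 5202\right) = 4118 + 5306 = 9424$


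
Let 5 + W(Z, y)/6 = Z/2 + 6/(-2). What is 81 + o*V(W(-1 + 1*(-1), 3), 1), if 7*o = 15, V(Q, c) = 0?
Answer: 81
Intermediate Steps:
W(Z, y) = -48 + 3*Z (W(Z, y) = -30 + 6*(Z/2 + 6/(-2)) = -30 + 6*(Z*(½) + 6*(-½)) = -30 + 6*(Z/2 - 3) = -30 + 6*(-3 + Z/2) = -30 + (-18 + 3*Z) = -48 + 3*Z)
o = 15/7 (o = (⅐)*15 = 15/7 ≈ 2.1429)
81 + o*V(W(-1 + 1*(-1), 3), 1) = 81 + (15/7)*0 = 81 + 0 = 81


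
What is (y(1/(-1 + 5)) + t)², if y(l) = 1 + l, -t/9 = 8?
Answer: 80089/16 ≈ 5005.6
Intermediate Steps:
t = -72 (t = -9*8 = -72)
(y(1/(-1 + 5)) + t)² = ((1 + 1/(-1 + 5)) - 72)² = ((1 + 1/4) - 72)² = ((1 + ¼) - 72)² = (5/4 - 72)² = (-283/4)² = 80089/16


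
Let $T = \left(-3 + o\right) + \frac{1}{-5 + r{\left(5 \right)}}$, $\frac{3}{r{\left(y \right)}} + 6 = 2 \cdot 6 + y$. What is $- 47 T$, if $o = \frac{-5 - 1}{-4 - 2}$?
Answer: $\frac{5405}{52} \approx 103.94$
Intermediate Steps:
$r{\left(y \right)} = \frac{3}{6 + y}$ ($r{\left(y \right)} = \frac{3}{-6 + \left(2 \cdot 6 + y\right)} = \frac{3}{-6 + \left(12 + y\right)} = \frac{3}{6 + y}$)
$o = 1$ ($o = - \frac{6}{-6} = \left(-6\right) \left(- \frac{1}{6}\right) = 1$)
$T = - \frac{115}{52}$ ($T = \left(-3 + 1\right) + \frac{1}{-5 + \frac{3}{6 + 5}} = -2 + \frac{1}{-5 + \frac{3}{11}} = -2 + \frac{1}{- \frac{52}{11}} = -2 - \frac{11}{52} = - \frac{115}{52} \approx -2.2115$)
$- 47 T = \left(-47\right) \left(- \frac{115}{52}\right) = \frac{5405}{52}$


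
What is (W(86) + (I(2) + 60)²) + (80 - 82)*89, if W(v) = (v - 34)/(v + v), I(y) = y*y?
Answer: 168487/43 ≈ 3918.3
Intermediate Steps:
I(y) = y²
W(v) = (-34 + v)/(2*v) (W(v) = (-34 + v)/((2*v)) = (-34 + v)*(1/(2*v)) = (-34 + v)/(2*v))
(W(86) + (I(2) + 60)²) + (80 - 82)*89 = ((½)*(-34 + 86)/86 + (2² + 60)²) + (80 - 82)*89 = ((½)*(1/86)*52 + (4 + 60)²) - 2*89 = (13/43 + 64²) - 178 = (13/43 + 4096) - 178 = 176141/43 - 178 = 168487/43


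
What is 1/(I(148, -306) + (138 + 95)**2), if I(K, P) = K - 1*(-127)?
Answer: 1/54564 ≈ 1.8327e-5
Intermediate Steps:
I(K, P) = 127 + K (I(K, P) = K + 127 = 127 + K)
1/(I(148, -306) + (138 + 95)**2) = 1/((127 + 148) + (138 + 95)**2) = 1/(275 + 233**2) = 1/(275 + 54289) = 1/54564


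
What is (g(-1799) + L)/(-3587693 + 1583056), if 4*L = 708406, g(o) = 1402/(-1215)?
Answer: -430353841/4871267910 ≈ -0.088345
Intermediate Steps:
g(o) = -1402/1215 (g(o) = 1402*(-1/1215) = -1402/1215)
L = 354203/2 (L = (¼)*708406 = 354203/2 ≈ 1.7710e+5)
(g(-1799) + L)/(-3587693 + 1583056) = (-1402/1215 + 354203/2)/(-3587693 + 1583056) = (430353841/2430)/(-2004637) = (430353841/2430)*(-1/2004637) = -430353841/4871267910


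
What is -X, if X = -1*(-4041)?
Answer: -4041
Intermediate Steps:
X = 4041
-X = -1*4041 = -4041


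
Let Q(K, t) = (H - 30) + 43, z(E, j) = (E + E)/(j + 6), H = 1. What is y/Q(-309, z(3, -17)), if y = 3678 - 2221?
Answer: 1457/14 ≈ 104.07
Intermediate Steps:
z(E, j) = 2*E/(6 + j) (z(E, j) = (2*E)/(6 + j) = 2*E/(6 + j))
y = 1457
Q(K, t) = 14 (Q(K, t) = (1 - 30) + 43 = -29 + 43 = 14)
y/Q(-309, z(3, -17)) = 1457/14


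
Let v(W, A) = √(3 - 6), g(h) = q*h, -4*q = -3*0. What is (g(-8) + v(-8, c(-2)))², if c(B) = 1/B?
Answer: -3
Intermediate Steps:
c(B) = 1/B
q = 0 (q = -(-3)*0/4 = -¼*0 = 0)
g(h) = 0 (g(h) = 0*h = 0)
v(W, A) = I*√3 (v(W, A) = √(-3) = I*√3)
(g(-8) + v(-8, c(-2)))² = (0 + I*√3)² = (I*√3)² = -3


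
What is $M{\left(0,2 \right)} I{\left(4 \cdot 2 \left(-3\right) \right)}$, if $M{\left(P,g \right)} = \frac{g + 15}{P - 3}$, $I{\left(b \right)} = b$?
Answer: $136$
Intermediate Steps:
$M{\left(P,g \right)} = \frac{15 + g}{-3 + P}$
$M{\left(0,2 \right)} I{\left(4 \cdot 2 \left(-3\right) \right)} = \frac{15 + 2}{-3 + 0} \cdot 4 \cdot 2 \left(-3\right) = \frac{1}{-3} \cdot 17 \cdot 8 \left(-3\right) = \left(- \frac{1}{3}\right) 17 \left(-24\right) = \left(- \frac{17}{3}\right) \left(-24\right) = 136$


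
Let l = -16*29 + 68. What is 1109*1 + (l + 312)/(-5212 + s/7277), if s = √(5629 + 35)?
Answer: 99708329176892990/89907015488407 + 152817*√354/89907015488407 ≈ 1109.0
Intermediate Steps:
s = 4*√354 (s = √5664 = 4*√354 ≈ 75.260)
l = -396 (l = -464 + 68 = -396)
1109*1 + (l + 312)/(-5212 + s/7277) = 1109*1 + (-396 + 312)/(-5212 + (4*√354)/7277) = 1109 - 84/(-5212 + (4*√354)*(1/7277)) = 1109 - 84/(-5212 + 4*√354/7277)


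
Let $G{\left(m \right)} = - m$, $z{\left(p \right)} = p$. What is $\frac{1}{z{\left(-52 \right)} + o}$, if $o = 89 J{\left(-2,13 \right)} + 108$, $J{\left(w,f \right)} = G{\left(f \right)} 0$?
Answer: $\frac{1}{56} \approx 0.017857$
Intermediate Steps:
$J{\left(w,f \right)} = 0$ ($J{\left(w,f \right)} = - f 0 = 0$)
$o = 108$ ($o = 89 \cdot 0 + 108 = 0 + 108 = 108$)
$\frac{1}{z{\left(-52 \right)} + o} = \frac{1}{-52 + 108} = \frac{1}{56}$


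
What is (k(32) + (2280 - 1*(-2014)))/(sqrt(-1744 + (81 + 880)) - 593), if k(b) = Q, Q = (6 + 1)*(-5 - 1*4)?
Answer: -2508983/352432 - 12693*I*sqrt(87)/352432 ≈ -7.1191 - 0.33593*I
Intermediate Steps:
Q = -63 (Q = 7*(-5 - 4) = 7*(-9) = -63)
k(b) = -63
(k(32) + (2280 - 1*(-2014)))/(sqrt(-1744 + (81 + 880)) - 593) = (-63 + (2280 - 1*(-2014)))/(sqrt(-1744 + (81 + 880)) - 593) = (-63 + (2280 + 2014))/(sqrt(-1744 + 961) - 593) = (-63 + 4294)/(sqrt(-783) - 593) = 4231/(3*I*sqrt(87) - 593) = 4231/(-593 + 3*I*sqrt(87))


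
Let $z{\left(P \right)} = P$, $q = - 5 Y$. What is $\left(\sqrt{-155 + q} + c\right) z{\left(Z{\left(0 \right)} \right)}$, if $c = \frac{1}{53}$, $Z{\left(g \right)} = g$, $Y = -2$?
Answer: $0$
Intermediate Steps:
$q = 10$ ($q = \left(-5\right) \left(-2\right) = 10$)
$c = \frac{1}{53} \approx 0.018868$
$\left(\sqrt{-155 + q} + c\right) z{\left(Z{\left(0 \right)} \right)} = \left(\sqrt{-155 + 10} + \frac{1}{53}\right) 0 = \left(\sqrt{-145} + \frac{1}{53}\right) 0 = \left(i \sqrt{145} + \frac{1}{53}\right) 0 = \left(\frac{1}{53} + i \sqrt{145}\right) 0 = 0$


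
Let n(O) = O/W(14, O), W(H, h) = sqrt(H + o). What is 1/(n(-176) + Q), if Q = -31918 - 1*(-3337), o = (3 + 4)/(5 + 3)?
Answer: -3401139/97207705951 + 352*sqrt(238)/97207705951 ≈ -3.4933e-5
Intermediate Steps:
o = 7/8 ≈ 0.87500
W(H, h) = sqrt(7/8 + H) (W(H, h) = sqrt(H + 7/8) = sqrt(7/8 + H))
n(O) = 2*O*sqrt(238)/119 (n(O) = O/((sqrt(14 + 16*14)/4)) = O/((sqrt(14 + 224)/4)) = O/((sqrt(238)/4)) = O*(2*sqrt(238)/119) = 2*O*sqrt(238)/119)
Q = -28581 (Q = -31918 + 3337 = -28581)
1/(n(-176) + Q) = 1/((2/119)*(-176)*sqrt(238) - 28581) = 1/(-352*sqrt(238)/119 - 28581) = 1/(-28581 - 352*sqrt(238)/119)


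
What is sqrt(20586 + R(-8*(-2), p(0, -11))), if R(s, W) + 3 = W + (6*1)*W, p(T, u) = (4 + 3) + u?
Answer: sqrt(20555) ≈ 143.37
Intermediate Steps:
p(T, u) = 7 + u
R(s, W) = -3 + 7*W (R(s, W) = -3 + (W + (6*1)*W) = -3 + (W + 6*W) = -3 + 7*W)
sqrt(20586 + R(-8*(-2), p(0, -11))) = sqrt(20586 + (-3 + 7*(7 - 11))) = sqrt(20586 + (-3 + 7*(-4))) = sqrt(20586 + (-3 - 28)) = sqrt(20586 - 31) = sqrt(20555)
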